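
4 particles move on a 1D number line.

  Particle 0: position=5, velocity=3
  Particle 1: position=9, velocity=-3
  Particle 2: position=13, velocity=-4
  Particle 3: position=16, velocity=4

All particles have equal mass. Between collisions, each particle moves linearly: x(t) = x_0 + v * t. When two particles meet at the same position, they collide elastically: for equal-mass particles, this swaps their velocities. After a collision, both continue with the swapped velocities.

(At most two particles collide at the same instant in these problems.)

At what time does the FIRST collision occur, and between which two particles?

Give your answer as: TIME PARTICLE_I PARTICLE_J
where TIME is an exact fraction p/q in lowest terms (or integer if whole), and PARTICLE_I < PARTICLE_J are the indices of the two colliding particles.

Pair (0,1): pos 5,9 vel 3,-3 -> gap=4, closing at 6/unit, collide at t=2/3
Pair (1,2): pos 9,13 vel -3,-4 -> gap=4, closing at 1/unit, collide at t=4
Pair (2,3): pos 13,16 vel -4,4 -> not approaching (rel speed -8 <= 0)
Earliest collision: t=2/3 between 0 and 1

Answer: 2/3 0 1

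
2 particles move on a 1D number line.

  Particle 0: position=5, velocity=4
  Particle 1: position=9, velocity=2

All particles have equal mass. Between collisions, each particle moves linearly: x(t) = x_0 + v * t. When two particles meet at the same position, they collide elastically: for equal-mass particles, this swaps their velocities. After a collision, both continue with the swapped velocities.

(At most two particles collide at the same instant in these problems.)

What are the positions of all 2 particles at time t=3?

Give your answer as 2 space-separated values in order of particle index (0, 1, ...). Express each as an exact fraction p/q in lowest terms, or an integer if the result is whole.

Collision at t=2: particles 0 and 1 swap velocities; positions: p0=13 p1=13; velocities now: v0=2 v1=4
Advance to t=3 (no further collisions before then); velocities: v0=2 v1=4; positions = 15 17

Answer: 15 17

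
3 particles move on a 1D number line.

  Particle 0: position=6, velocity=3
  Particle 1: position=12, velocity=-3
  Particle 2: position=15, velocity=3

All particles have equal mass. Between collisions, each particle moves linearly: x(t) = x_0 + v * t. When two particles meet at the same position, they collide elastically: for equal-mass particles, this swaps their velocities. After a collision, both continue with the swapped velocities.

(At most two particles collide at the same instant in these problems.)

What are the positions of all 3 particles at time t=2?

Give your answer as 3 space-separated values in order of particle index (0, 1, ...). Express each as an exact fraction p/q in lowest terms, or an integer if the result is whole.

Answer: 6 12 21

Derivation:
Collision at t=1: particles 0 and 1 swap velocities; positions: p0=9 p1=9 p2=18; velocities now: v0=-3 v1=3 v2=3
Advance to t=2 (no further collisions before then); velocities: v0=-3 v1=3 v2=3; positions = 6 12 21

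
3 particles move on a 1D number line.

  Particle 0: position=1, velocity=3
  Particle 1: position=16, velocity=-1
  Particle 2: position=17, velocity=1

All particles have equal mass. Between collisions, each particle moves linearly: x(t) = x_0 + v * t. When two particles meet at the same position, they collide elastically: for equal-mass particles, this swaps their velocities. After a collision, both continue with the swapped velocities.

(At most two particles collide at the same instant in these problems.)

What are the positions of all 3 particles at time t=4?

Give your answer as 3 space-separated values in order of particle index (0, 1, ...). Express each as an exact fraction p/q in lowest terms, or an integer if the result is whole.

Answer: 12 13 21

Derivation:
Collision at t=15/4: particles 0 and 1 swap velocities; positions: p0=49/4 p1=49/4 p2=83/4; velocities now: v0=-1 v1=3 v2=1
Advance to t=4 (no further collisions before then); velocities: v0=-1 v1=3 v2=1; positions = 12 13 21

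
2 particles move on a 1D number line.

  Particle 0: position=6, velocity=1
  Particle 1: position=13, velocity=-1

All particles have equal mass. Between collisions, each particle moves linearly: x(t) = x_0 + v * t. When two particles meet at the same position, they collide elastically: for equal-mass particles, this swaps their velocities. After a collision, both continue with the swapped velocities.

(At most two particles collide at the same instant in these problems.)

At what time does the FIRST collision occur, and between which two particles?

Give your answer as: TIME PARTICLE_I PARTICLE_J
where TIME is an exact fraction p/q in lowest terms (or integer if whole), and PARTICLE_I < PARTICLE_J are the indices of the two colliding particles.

Answer: 7/2 0 1

Derivation:
Pair (0,1): pos 6,13 vel 1,-1 -> gap=7, closing at 2/unit, collide at t=7/2
Earliest collision: t=7/2 between 0 and 1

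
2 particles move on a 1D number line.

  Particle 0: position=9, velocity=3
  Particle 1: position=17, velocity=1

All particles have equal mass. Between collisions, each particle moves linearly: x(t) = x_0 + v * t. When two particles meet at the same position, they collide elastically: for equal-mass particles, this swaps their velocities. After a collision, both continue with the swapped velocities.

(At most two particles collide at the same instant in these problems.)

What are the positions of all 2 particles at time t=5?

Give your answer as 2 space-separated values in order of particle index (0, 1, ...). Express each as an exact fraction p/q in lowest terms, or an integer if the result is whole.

Answer: 22 24

Derivation:
Collision at t=4: particles 0 and 1 swap velocities; positions: p0=21 p1=21; velocities now: v0=1 v1=3
Advance to t=5 (no further collisions before then); velocities: v0=1 v1=3; positions = 22 24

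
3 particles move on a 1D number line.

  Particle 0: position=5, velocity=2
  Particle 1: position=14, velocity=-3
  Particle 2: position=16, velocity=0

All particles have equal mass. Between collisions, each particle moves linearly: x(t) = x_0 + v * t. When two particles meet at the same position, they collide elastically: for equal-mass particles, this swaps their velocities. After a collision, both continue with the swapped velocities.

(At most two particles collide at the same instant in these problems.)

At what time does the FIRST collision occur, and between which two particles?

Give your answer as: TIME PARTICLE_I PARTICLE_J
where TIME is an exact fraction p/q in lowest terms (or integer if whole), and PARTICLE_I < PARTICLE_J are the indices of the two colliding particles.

Answer: 9/5 0 1

Derivation:
Pair (0,1): pos 5,14 vel 2,-3 -> gap=9, closing at 5/unit, collide at t=9/5
Pair (1,2): pos 14,16 vel -3,0 -> not approaching (rel speed -3 <= 0)
Earliest collision: t=9/5 between 0 and 1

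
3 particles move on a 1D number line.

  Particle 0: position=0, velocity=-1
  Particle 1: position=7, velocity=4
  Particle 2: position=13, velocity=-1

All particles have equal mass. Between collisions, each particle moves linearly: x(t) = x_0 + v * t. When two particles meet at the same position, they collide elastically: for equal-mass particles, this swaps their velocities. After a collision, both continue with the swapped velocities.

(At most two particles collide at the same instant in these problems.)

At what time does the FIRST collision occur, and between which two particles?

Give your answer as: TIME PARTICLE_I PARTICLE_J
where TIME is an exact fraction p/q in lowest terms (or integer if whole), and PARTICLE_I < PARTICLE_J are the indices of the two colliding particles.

Pair (0,1): pos 0,7 vel -1,4 -> not approaching (rel speed -5 <= 0)
Pair (1,2): pos 7,13 vel 4,-1 -> gap=6, closing at 5/unit, collide at t=6/5
Earliest collision: t=6/5 between 1 and 2

Answer: 6/5 1 2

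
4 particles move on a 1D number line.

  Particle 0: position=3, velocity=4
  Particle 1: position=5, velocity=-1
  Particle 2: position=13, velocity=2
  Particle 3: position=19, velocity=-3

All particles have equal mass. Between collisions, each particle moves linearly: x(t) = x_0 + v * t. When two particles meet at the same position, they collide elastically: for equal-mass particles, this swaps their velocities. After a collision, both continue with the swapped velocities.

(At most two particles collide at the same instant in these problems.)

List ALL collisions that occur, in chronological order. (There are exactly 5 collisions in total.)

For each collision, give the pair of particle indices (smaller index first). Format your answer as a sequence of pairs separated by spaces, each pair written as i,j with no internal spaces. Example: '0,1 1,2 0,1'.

Answer: 0,1 2,3 1,2 2,3 0,1

Derivation:
Collision at t=2/5: particles 0 and 1 swap velocities; positions: p0=23/5 p1=23/5 p2=69/5 p3=89/5; velocities now: v0=-1 v1=4 v2=2 v3=-3
Collision at t=6/5: particles 2 and 3 swap velocities; positions: p0=19/5 p1=39/5 p2=77/5 p3=77/5; velocities now: v0=-1 v1=4 v2=-3 v3=2
Collision at t=16/7: particles 1 and 2 swap velocities; positions: p0=19/7 p1=85/7 p2=85/7 p3=123/7; velocities now: v0=-1 v1=-3 v2=4 v3=2
Collision at t=5: particles 2 and 3 swap velocities; positions: p0=0 p1=4 p2=23 p3=23; velocities now: v0=-1 v1=-3 v2=2 v3=4
Collision at t=7: particles 0 and 1 swap velocities; positions: p0=-2 p1=-2 p2=27 p3=31; velocities now: v0=-3 v1=-1 v2=2 v3=4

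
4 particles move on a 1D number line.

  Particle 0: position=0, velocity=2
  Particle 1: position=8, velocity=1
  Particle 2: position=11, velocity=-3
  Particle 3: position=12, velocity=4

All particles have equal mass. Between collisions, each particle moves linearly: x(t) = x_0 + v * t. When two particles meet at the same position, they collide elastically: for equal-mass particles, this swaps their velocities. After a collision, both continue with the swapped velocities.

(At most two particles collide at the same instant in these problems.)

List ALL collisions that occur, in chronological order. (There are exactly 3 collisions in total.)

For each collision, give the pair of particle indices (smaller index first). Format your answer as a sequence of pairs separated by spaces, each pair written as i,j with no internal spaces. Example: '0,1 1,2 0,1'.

Answer: 1,2 0,1 1,2

Derivation:
Collision at t=3/4: particles 1 and 2 swap velocities; positions: p0=3/2 p1=35/4 p2=35/4 p3=15; velocities now: v0=2 v1=-3 v2=1 v3=4
Collision at t=11/5: particles 0 and 1 swap velocities; positions: p0=22/5 p1=22/5 p2=51/5 p3=104/5; velocities now: v0=-3 v1=2 v2=1 v3=4
Collision at t=8: particles 1 and 2 swap velocities; positions: p0=-13 p1=16 p2=16 p3=44; velocities now: v0=-3 v1=1 v2=2 v3=4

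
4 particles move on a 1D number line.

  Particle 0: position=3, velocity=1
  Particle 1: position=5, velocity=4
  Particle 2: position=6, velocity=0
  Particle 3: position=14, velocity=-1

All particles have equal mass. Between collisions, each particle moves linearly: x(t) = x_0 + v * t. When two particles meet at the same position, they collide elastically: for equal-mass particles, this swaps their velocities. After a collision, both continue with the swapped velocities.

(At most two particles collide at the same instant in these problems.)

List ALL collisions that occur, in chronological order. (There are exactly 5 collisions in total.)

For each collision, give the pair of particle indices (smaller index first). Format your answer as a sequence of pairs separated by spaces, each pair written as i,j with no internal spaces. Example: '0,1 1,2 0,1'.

Answer: 1,2 2,3 0,1 1,2 0,1

Derivation:
Collision at t=1/4: particles 1 and 2 swap velocities; positions: p0=13/4 p1=6 p2=6 p3=55/4; velocities now: v0=1 v1=0 v2=4 v3=-1
Collision at t=9/5: particles 2 and 3 swap velocities; positions: p0=24/5 p1=6 p2=61/5 p3=61/5; velocities now: v0=1 v1=0 v2=-1 v3=4
Collision at t=3: particles 0 and 1 swap velocities; positions: p0=6 p1=6 p2=11 p3=17; velocities now: v0=0 v1=1 v2=-1 v3=4
Collision at t=11/2: particles 1 and 2 swap velocities; positions: p0=6 p1=17/2 p2=17/2 p3=27; velocities now: v0=0 v1=-1 v2=1 v3=4
Collision at t=8: particles 0 and 1 swap velocities; positions: p0=6 p1=6 p2=11 p3=37; velocities now: v0=-1 v1=0 v2=1 v3=4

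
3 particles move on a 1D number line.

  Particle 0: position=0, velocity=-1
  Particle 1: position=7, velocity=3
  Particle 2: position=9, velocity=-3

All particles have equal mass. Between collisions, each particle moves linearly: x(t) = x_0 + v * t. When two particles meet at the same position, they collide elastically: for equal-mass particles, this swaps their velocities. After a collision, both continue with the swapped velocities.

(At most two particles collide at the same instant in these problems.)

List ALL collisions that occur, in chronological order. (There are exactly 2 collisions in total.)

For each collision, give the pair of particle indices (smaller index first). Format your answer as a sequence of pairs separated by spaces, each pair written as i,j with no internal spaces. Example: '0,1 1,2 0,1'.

Collision at t=1/3: particles 1 and 2 swap velocities; positions: p0=-1/3 p1=8 p2=8; velocities now: v0=-1 v1=-3 v2=3
Collision at t=9/2: particles 0 and 1 swap velocities; positions: p0=-9/2 p1=-9/2 p2=41/2; velocities now: v0=-3 v1=-1 v2=3

Answer: 1,2 0,1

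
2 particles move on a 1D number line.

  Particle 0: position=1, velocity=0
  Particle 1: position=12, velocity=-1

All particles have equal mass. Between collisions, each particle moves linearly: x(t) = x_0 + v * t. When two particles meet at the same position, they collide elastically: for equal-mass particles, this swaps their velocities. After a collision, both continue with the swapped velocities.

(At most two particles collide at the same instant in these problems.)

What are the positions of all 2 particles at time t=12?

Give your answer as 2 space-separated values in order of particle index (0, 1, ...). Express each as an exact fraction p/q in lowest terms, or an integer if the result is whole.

Answer: 0 1

Derivation:
Collision at t=11: particles 0 and 1 swap velocities; positions: p0=1 p1=1; velocities now: v0=-1 v1=0
Advance to t=12 (no further collisions before then); velocities: v0=-1 v1=0; positions = 0 1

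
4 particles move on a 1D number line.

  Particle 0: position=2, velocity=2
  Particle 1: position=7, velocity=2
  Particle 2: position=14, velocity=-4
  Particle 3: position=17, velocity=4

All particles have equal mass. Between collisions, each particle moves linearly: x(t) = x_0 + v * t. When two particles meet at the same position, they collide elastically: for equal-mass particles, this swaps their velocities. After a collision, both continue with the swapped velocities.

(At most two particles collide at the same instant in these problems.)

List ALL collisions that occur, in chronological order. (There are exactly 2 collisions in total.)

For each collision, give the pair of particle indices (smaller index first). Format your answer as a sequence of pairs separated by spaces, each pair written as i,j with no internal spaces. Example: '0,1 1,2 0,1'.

Answer: 1,2 0,1

Derivation:
Collision at t=7/6: particles 1 and 2 swap velocities; positions: p0=13/3 p1=28/3 p2=28/3 p3=65/3; velocities now: v0=2 v1=-4 v2=2 v3=4
Collision at t=2: particles 0 and 1 swap velocities; positions: p0=6 p1=6 p2=11 p3=25; velocities now: v0=-4 v1=2 v2=2 v3=4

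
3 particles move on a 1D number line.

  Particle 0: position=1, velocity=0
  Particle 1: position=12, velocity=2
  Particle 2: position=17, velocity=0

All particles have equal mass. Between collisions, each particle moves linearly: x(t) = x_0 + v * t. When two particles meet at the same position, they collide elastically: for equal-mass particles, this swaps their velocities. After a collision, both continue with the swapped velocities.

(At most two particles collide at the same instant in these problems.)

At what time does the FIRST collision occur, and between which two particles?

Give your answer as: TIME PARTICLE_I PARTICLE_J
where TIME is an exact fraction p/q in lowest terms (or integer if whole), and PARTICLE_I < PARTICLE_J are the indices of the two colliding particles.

Pair (0,1): pos 1,12 vel 0,2 -> not approaching (rel speed -2 <= 0)
Pair (1,2): pos 12,17 vel 2,0 -> gap=5, closing at 2/unit, collide at t=5/2
Earliest collision: t=5/2 between 1 and 2

Answer: 5/2 1 2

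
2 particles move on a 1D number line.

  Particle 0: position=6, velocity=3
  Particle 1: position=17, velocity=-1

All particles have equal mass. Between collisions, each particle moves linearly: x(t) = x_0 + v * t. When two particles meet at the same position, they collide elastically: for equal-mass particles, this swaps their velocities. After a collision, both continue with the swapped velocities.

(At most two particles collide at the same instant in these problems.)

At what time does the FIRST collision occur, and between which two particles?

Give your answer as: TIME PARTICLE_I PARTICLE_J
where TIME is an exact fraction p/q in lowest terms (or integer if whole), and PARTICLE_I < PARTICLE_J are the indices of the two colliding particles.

Pair (0,1): pos 6,17 vel 3,-1 -> gap=11, closing at 4/unit, collide at t=11/4
Earliest collision: t=11/4 between 0 and 1

Answer: 11/4 0 1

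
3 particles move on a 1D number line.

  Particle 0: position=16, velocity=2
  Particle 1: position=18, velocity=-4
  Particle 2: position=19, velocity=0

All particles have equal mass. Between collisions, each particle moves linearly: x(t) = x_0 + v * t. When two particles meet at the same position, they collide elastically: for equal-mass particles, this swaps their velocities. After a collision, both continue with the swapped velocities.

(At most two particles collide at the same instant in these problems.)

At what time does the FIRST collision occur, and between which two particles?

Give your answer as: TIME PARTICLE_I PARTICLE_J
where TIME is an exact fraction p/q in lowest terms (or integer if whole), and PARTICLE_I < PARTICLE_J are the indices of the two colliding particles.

Answer: 1/3 0 1

Derivation:
Pair (0,1): pos 16,18 vel 2,-4 -> gap=2, closing at 6/unit, collide at t=1/3
Pair (1,2): pos 18,19 vel -4,0 -> not approaching (rel speed -4 <= 0)
Earliest collision: t=1/3 between 0 and 1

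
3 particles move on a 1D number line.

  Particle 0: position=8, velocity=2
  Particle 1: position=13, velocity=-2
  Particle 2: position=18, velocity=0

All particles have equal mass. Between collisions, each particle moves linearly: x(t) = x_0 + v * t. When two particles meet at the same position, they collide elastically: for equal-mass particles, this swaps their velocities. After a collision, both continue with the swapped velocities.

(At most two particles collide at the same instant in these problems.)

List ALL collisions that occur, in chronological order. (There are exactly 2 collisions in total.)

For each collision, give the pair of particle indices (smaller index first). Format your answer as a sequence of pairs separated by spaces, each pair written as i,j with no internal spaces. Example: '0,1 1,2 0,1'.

Answer: 0,1 1,2

Derivation:
Collision at t=5/4: particles 0 and 1 swap velocities; positions: p0=21/2 p1=21/2 p2=18; velocities now: v0=-2 v1=2 v2=0
Collision at t=5: particles 1 and 2 swap velocities; positions: p0=3 p1=18 p2=18; velocities now: v0=-2 v1=0 v2=2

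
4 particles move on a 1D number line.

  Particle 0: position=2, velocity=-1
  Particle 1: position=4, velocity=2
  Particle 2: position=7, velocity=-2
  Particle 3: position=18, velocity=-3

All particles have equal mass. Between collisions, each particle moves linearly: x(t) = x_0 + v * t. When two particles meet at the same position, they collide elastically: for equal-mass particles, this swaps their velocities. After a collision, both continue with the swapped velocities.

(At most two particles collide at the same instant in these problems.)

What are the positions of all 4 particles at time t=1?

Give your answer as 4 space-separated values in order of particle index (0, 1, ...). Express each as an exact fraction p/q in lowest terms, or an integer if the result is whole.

Answer: 1 5 6 15

Derivation:
Collision at t=3/4: particles 1 and 2 swap velocities; positions: p0=5/4 p1=11/2 p2=11/2 p3=63/4; velocities now: v0=-1 v1=-2 v2=2 v3=-3
Advance to t=1 (no further collisions before then); velocities: v0=-1 v1=-2 v2=2 v3=-3; positions = 1 5 6 15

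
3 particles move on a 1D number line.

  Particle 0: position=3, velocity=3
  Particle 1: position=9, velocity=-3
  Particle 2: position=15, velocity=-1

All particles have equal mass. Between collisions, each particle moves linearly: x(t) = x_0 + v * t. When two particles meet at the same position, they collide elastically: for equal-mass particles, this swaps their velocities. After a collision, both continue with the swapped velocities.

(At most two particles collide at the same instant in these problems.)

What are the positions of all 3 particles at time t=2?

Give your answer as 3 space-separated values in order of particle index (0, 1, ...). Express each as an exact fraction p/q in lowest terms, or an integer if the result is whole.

Answer: 3 9 13

Derivation:
Collision at t=1: particles 0 and 1 swap velocities; positions: p0=6 p1=6 p2=14; velocities now: v0=-3 v1=3 v2=-1
Advance to t=2 (no further collisions before then); velocities: v0=-3 v1=3 v2=-1; positions = 3 9 13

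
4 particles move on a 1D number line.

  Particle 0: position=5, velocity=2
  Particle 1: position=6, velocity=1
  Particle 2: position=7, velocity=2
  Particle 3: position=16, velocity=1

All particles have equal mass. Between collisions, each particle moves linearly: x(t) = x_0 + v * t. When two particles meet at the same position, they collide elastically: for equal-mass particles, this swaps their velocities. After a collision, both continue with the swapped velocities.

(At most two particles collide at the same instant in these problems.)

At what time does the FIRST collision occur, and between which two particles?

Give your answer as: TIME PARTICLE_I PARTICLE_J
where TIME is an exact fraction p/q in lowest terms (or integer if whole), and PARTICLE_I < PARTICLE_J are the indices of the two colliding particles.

Pair (0,1): pos 5,6 vel 2,1 -> gap=1, closing at 1/unit, collide at t=1
Pair (1,2): pos 6,7 vel 1,2 -> not approaching (rel speed -1 <= 0)
Pair (2,3): pos 7,16 vel 2,1 -> gap=9, closing at 1/unit, collide at t=9
Earliest collision: t=1 between 0 and 1

Answer: 1 0 1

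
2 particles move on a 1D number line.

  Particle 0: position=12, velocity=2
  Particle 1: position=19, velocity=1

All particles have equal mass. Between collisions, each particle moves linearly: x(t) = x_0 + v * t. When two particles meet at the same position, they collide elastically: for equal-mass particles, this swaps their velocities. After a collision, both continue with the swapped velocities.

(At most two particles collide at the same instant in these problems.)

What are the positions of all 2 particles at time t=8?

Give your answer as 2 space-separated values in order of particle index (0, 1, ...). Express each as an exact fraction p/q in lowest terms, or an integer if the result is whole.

Answer: 27 28

Derivation:
Collision at t=7: particles 0 and 1 swap velocities; positions: p0=26 p1=26; velocities now: v0=1 v1=2
Advance to t=8 (no further collisions before then); velocities: v0=1 v1=2; positions = 27 28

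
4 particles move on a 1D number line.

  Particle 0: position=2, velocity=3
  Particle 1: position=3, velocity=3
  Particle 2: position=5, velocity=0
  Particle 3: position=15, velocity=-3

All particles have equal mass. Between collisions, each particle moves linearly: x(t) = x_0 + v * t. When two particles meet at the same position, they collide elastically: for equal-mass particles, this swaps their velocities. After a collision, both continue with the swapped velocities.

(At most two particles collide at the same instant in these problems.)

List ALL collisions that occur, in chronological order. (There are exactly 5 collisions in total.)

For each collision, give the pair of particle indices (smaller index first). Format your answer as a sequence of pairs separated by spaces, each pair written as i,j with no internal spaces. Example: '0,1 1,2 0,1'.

Answer: 1,2 0,1 2,3 1,2 0,1

Derivation:
Collision at t=2/3: particles 1 and 2 swap velocities; positions: p0=4 p1=5 p2=5 p3=13; velocities now: v0=3 v1=0 v2=3 v3=-3
Collision at t=1: particles 0 and 1 swap velocities; positions: p0=5 p1=5 p2=6 p3=12; velocities now: v0=0 v1=3 v2=3 v3=-3
Collision at t=2: particles 2 and 3 swap velocities; positions: p0=5 p1=8 p2=9 p3=9; velocities now: v0=0 v1=3 v2=-3 v3=3
Collision at t=13/6: particles 1 and 2 swap velocities; positions: p0=5 p1=17/2 p2=17/2 p3=19/2; velocities now: v0=0 v1=-3 v2=3 v3=3
Collision at t=10/3: particles 0 and 1 swap velocities; positions: p0=5 p1=5 p2=12 p3=13; velocities now: v0=-3 v1=0 v2=3 v3=3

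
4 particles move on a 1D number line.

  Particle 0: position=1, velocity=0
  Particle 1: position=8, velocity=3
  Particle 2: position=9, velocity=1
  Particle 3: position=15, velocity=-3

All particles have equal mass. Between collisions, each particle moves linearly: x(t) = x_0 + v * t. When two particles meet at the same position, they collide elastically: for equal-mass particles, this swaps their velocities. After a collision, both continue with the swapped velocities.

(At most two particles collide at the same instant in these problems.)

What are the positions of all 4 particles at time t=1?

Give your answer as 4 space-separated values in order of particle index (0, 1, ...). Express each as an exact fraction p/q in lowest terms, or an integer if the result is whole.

Collision at t=1/2: particles 1 and 2 swap velocities; positions: p0=1 p1=19/2 p2=19/2 p3=27/2; velocities now: v0=0 v1=1 v2=3 v3=-3
Advance to t=1 (no further collisions before then); velocities: v0=0 v1=1 v2=3 v3=-3; positions = 1 10 11 12

Answer: 1 10 11 12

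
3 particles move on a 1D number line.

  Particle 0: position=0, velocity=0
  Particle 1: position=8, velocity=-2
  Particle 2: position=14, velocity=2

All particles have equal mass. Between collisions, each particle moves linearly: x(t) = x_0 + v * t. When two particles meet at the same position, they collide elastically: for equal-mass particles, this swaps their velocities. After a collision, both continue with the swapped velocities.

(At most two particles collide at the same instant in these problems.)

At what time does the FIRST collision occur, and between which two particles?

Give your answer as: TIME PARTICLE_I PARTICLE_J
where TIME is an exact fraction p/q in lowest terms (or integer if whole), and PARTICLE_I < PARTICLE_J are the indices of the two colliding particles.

Pair (0,1): pos 0,8 vel 0,-2 -> gap=8, closing at 2/unit, collide at t=4
Pair (1,2): pos 8,14 vel -2,2 -> not approaching (rel speed -4 <= 0)
Earliest collision: t=4 between 0 and 1

Answer: 4 0 1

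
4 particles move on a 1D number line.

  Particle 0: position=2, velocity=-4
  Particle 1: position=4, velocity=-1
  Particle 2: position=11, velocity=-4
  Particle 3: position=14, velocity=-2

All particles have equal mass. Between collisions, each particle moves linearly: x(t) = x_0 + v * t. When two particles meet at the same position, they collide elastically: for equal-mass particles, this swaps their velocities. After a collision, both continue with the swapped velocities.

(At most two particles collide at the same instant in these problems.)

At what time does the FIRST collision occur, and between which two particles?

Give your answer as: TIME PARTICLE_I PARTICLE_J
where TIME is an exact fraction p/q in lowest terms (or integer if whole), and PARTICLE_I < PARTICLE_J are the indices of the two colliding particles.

Answer: 7/3 1 2

Derivation:
Pair (0,1): pos 2,4 vel -4,-1 -> not approaching (rel speed -3 <= 0)
Pair (1,2): pos 4,11 vel -1,-4 -> gap=7, closing at 3/unit, collide at t=7/3
Pair (2,3): pos 11,14 vel -4,-2 -> not approaching (rel speed -2 <= 0)
Earliest collision: t=7/3 between 1 and 2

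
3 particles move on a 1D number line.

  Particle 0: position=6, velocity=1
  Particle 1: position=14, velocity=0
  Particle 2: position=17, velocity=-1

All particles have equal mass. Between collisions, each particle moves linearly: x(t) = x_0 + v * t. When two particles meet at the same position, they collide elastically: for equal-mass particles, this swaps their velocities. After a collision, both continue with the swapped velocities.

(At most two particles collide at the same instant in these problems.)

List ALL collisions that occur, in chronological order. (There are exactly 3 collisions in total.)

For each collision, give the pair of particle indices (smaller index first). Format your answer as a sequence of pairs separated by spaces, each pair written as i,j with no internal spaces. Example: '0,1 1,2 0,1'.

Answer: 1,2 0,1 1,2

Derivation:
Collision at t=3: particles 1 and 2 swap velocities; positions: p0=9 p1=14 p2=14; velocities now: v0=1 v1=-1 v2=0
Collision at t=11/2: particles 0 and 1 swap velocities; positions: p0=23/2 p1=23/2 p2=14; velocities now: v0=-1 v1=1 v2=0
Collision at t=8: particles 1 and 2 swap velocities; positions: p0=9 p1=14 p2=14; velocities now: v0=-1 v1=0 v2=1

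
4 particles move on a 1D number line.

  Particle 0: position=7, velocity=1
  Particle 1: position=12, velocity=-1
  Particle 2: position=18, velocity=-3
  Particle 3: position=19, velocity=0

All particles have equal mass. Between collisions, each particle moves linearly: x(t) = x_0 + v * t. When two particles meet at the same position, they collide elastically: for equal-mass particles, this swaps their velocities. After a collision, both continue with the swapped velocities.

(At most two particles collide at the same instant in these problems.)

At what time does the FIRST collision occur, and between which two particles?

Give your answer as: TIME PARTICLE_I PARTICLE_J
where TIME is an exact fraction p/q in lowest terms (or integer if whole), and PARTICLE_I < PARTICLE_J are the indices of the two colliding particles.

Answer: 5/2 0 1

Derivation:
Pair (0,1): pos 7,12 vel 1,-1 -> gap=5, closing at 2/unit, collide at t=5/2
Pair (1,2): pos 12,18 vel -1,-3 -> gap=6, closing at 2/unit, collide at t=3
Pair (2,3): pos 18,19 vel -3,0 -> not approaching (rel speed -3 <= 0)
Earliest collision: t=5/2 between 0 and 1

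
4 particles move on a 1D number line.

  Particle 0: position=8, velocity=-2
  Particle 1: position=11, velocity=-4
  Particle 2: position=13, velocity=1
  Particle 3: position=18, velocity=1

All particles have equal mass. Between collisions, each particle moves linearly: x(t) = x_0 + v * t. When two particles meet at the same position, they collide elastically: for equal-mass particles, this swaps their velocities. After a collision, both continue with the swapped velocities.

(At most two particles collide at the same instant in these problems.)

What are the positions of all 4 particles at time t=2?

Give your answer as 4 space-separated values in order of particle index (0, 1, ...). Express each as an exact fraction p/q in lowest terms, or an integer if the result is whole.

Collision at t=3/2: particles 0 and 1 swap velocities; positions: p0=5 p1=5 p2=29/2 p3=39/2; velocities now: v0=-4 v1=-2 v2=1 v3=1
Advance to t=2 (no further collisions before then); velocities: v0=-4 v1=-2 v2=1 v3=1; positions = 3 4 15 20

Answer: 3 4 15 20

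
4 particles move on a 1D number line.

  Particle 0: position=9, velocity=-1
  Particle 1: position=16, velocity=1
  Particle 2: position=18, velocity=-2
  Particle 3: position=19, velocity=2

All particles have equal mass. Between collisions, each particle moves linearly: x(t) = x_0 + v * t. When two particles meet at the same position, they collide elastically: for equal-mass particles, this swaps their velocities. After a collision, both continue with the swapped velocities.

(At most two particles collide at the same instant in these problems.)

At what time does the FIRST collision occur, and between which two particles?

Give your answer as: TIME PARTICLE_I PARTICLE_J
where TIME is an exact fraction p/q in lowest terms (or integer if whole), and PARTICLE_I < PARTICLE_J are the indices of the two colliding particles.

Answer: 2/3 1 2

Derivation:
Pair (0,1): pos 9,16 vel -1,1 -> not approaching (rel speed -2 <= 0)
Pair (1,2): pos 16,18 vel 1,-2 -> gap=2, closing at 3/unit, collide at t=2/3
Pair (2,3): pos 18,19 vel -2,2 -> not approaching (rel speed -4 <= 0)
Earliest collision: t=2/3 between 1 and 2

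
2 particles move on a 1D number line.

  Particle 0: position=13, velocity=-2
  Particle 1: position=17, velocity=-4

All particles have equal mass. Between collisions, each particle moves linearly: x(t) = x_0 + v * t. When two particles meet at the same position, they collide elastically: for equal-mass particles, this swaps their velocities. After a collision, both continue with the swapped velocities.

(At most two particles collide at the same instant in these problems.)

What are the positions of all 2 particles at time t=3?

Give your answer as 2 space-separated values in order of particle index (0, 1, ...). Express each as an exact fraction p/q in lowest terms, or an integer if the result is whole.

Collision at t=2: particles 0 and 1 swap velocities; positions: p0=9 p1=9; velocities now: v0=-4 v1=-2
Advance to t=3 (no further collisions before then); velocities: v0=-4 v1=-2; positions = 5 7

Answer: 5 7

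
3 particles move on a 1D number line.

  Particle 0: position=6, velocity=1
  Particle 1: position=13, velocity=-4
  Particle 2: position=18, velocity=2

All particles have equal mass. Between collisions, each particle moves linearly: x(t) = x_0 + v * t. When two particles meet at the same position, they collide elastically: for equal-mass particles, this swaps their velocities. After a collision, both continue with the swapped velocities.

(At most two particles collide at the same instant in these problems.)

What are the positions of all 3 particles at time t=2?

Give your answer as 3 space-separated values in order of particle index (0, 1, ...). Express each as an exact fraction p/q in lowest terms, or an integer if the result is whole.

Answer: 5 8 22

Derivation:
Collision at t=7/5: particles 0 and 1 swap velocities; positions: p0=37/5 p1=37/5 p2=104/5; velocities now: v0=-4 v1=1 v2=2
Advance to t=2 (no further collisions before then); velocities: v0=-4 v1=1 v2=2; positions = 5 8 22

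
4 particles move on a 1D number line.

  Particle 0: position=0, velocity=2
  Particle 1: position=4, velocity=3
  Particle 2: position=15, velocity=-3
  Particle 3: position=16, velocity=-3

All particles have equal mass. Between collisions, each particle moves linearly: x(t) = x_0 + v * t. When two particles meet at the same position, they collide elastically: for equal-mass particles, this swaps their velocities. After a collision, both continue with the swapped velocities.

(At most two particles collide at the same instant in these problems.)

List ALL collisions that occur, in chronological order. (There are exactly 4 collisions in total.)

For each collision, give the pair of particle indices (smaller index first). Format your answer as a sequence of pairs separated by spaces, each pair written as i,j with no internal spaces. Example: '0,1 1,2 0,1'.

Collision at t=11/6: particles 1 and 2 swap velocities; positions: p0=11/3 p1=19/2 p2=19/2 p3=21/2; velocities now: v0=2 v1=-3 v2=3 v3=-3
Collision at t=2: particles 2 and 3 swap velocities; positions: p0=4 p1=9 p2=10 p3=10; velocities now: v0=2 v1=-3 v2=-3 v3=3
Collision at t=3: particles 0 and 1 swap velocities; positions: p0=6 p1=6 p2=7 p3=13; velocities now: v0=-3 v1=2 v2=-3 v3=3
Collision at t=16/5: particles 1 and 2 swap velocities; positions: p0=27/5 p1=32/5 p2=32/5 p3=68/5; velocities now: v0=-3 v1=-3 v2=2 v3=3

Answer: 1,2 2,3 0,1 1,2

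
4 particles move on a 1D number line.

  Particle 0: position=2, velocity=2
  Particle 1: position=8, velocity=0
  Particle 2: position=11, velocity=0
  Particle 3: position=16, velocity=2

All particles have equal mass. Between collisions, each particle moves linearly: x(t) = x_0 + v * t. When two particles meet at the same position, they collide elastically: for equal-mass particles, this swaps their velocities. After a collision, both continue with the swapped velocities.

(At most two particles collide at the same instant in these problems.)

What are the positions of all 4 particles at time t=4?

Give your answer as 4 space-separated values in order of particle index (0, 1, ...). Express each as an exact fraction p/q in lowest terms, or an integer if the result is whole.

Answer: 8 10 11 24

Derivation:
Collision at t=3: particles 0 and 1 swap velocities; positions: p0=8 p1=8 p2=11 p3=22; velocities now: v0=0 v1=2 v2=0 v3=2
Advance to t=4 (no further collisions before then); velocities: v0=0 v1=2 v2=0 v3=2; positions = 8 10 11 24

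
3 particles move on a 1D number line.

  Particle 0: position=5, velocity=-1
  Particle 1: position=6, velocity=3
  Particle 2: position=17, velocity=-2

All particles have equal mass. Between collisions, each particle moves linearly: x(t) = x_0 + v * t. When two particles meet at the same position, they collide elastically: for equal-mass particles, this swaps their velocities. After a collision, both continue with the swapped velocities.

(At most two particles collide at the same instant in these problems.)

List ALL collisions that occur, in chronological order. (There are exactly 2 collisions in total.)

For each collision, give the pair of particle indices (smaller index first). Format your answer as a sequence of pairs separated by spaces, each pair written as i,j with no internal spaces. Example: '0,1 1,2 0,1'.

Answer: 1,2 0,1

Derivation:
Collision at t=11/5: particles 1 and 2 swap velocities; positions: p0=14/5 p1=63/5 p2=63/5; velocities now: v0=-1 v1=-2 v2=3
Collision at t=12: particles 0 and 1 swap velocities; positions: p0=-7 p1=-7 p2=42; velocities now: v0=-2 v1=-1 v2=3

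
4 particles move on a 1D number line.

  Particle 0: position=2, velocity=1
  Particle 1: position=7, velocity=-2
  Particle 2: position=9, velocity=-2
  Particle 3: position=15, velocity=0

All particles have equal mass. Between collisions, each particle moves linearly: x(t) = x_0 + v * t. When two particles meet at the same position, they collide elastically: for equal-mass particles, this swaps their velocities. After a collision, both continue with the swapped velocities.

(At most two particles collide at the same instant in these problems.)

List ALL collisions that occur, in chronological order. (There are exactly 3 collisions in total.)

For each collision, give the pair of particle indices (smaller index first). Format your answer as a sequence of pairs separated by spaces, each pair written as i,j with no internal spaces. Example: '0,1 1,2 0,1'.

Answer: 0,1 1,2 2,3

Derivation:
Collision at t=5/3: particles 0 and 1 swap velocities; positions: p0=11/3 p1=11/3 p2=17/3 p3=15; velocities now: v0=-2 v1=1 v2=-2 v3=0
Collision at t=7/3: particles 1 and 2 swap velocities; positions: p0=7/3 p1=13/3 p2=13/3 p3=15; velocities now: v0=-2 v1=-2 v2=1 v3=0
Collision at t=13: particles 2 and 3 swap velocities; positions: p0=-19 p1=-17 p2=15 p3=15; velocities now: v0=-2 v1=-2 v2=0 v3=1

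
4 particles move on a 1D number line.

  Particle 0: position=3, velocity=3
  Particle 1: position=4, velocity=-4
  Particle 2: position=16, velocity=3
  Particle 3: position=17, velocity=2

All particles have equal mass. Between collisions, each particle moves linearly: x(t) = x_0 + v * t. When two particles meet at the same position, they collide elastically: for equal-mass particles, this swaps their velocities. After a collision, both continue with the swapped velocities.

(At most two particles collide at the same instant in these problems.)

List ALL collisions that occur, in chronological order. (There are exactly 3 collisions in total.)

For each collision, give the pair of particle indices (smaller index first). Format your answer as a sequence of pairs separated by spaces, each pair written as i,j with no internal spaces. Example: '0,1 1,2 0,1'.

Collision at t=1/7: particles 0 and 1 swap velocities; positions: p0=24/7 p1=24/7 p2=115/7 p3=121/7; velocities now: v0=-4 v1=3 v2=3 v3=2
Collision at t=1: particles 2 and 3 swap velocities; positions: p0=0 p1=6 p2=19 p3=19; velocities now: v0=-4 v1=3 v2=2 v3=3
Collision at t=14: particles 1 and 2 swap velocities; positions: p0=-52 p1=45 p2=45 p3=58; velocities now: v0=-4 v1=2 v2=3 v3=3

Answer: 0,1 2,3 1,2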